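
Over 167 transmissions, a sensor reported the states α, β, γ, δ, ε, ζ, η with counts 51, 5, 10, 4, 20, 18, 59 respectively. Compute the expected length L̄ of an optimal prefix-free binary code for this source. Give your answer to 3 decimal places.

2.377 bits/symbol

Probabilities are the counts divided by 167.
Repeatedly combine the two least-probable nodes; the expected code length is the sum of the merged weights.
merge 4/167 + 5/167 → 9/167
merge 9/167 + 10/167 → 19/167
merge 18/167 + 19/167 → 37/167
merge 20/167 + 37/167 → 57/167
merge 51/167 + 57/167 → 108/167
merge 59/167 + 108/167 → 1
L = 9/167 + 19/167 + 37/167 + 57/167 + 108/167 + 1 = 397/167 ≈ 2.377 bits/symbol.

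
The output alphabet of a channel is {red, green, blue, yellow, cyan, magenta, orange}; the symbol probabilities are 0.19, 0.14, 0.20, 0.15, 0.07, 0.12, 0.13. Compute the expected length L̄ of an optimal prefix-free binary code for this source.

2.8 bits/symbol

Repeatedly combine the two least-probable nodes; the expected code length is the sum of the merged weights.
merge 7/100 + 3/25 → 19/100
merge 13/100 + 7/50 → 27/100
merge 3/20 + 19/100 → 17/50
merge 19/100 + 1/5 → 39/100
merge 27/100 + 17/50 → 61/100
merge 39/100 + 61/100 → 1
L = 19/100 + 27/100 + 17/50 + 39/100 + 61/100 + 1 = 14/5 = 2.8 bits/symbol.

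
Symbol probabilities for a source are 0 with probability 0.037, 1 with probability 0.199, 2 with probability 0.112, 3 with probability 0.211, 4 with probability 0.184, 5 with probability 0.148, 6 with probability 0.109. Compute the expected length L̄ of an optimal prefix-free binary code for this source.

2.736 bits/symbol

Repeatedly combine the two least-probable nodes; the expected code length is the sum of the merged weights.
merge 37/1000 + 109/1000 → 73/500
merge 14/125 + 73/500 → 129/500
merge 37/250 + 23/125 → 83/250
merge 199/1000 + 211/1000 → 41/100
merge 129/500 + 83/250 → 59/100
merge 41/100 + 59/100 → 1
L = 73/500 + 129/500 + 83/250 + 41/100 + 59/100 + 1 = 342/125 = 2.736 bits/symbol.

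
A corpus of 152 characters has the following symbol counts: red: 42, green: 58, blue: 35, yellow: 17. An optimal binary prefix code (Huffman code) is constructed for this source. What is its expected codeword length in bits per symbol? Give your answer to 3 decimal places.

Probabilities are the counts divided by 152.
Repeatedly combine the two least-probable nodes; the expected code length is the sum of the merged weights.
merge 17/152 + 35/152 → 13/38
merge 21/76 + 13/38 → 47/76
merge 29/76 + 47/76 → 1
L = 13/38 + 47/76 + 1 = 149/76 ≈ 1.961 bits/symbol.

1.961 bits/symbol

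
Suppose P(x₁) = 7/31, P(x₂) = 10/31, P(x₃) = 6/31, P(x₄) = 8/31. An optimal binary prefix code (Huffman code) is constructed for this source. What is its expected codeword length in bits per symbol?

Repeatedly combine the two least-probable nodes; the expected code length is the sum of the merged weights.
merge 6/31 + 7/31 → 13/31
merge 8/31 + 10/31 → 18/31
merge 13/31 + 18/31 → 1
L = 13/31 + 18/31 + 1 = 2 bits/symbol.

2 bits/symbol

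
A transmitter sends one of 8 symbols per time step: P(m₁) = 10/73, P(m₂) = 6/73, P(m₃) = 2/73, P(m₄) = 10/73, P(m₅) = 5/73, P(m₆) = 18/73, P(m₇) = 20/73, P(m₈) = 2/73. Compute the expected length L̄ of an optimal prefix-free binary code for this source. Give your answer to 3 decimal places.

Repeatedly combine the two least-probable nodes; the expected code length is the sum of the merged weights.
merge 2/73 + 2/73 → 4/73
merge 4/73 + 5/73 → 9/73
merge 6/73 + 9/73 → 15/73
merge 10/73 + 10/73 → 20/73
merge 15/73 + 18/73 → 33/73
merge 20/73 + 20/73 → 40/73
merge 33/73 + 40/73 → 1
L = 4/73 + 9/73 + 15/73 + 20/73 + 33/73 + 40/73 + 1 = 194/73 ≈ 2.658 bits/symbol.

2.658 bits/symbol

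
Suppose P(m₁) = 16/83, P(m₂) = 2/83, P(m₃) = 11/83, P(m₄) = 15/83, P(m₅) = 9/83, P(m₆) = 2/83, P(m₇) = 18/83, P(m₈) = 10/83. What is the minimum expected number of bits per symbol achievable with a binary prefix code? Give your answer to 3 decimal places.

Repeatedly combine the two least-probable nodes; the expected code length is the sum of the merged weights.
merge 2/83 + 2/83 → 4/83
merge 4/83 + 9/83 → 13/83
merge 10/83 + 11/83 → 21/83
merge 13/83 + 15/83 → 28/83
merge 16/83 + 18/83 → 34/83
merge 21/83 + 28/83 → 49/83
merge 34/83 + 49/83 → 1
L = 4/83 + 13/83 + 21/83 + 28/83 + 34/83 + 49/83 + 1 = 232/83 ≈ 2.795 bits/symbol.

2.795 bits/symbol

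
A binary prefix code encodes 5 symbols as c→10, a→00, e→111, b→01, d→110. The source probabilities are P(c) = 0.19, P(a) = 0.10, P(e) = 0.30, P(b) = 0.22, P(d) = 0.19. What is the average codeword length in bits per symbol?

L̄ = Σ pᵢ·ℓᵢ = 0.19·2 + 0.10·2 + 0.30·3 + 0.22·2 + 0.19·3 = 2.49 bits/symbol.

2.49 bits/symbol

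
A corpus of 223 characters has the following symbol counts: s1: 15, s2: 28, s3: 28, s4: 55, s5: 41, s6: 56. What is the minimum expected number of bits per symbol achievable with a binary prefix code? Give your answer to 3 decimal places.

2.502 bits/symbol

Probabilities are the counts divided by 223.
Repeatedly combine the two least-probable nodes; the expected code length is the sum of the merged weights.
merge 15/223 + 28/223 → 43/223
merge 28/223 + 41/223 → 69/223
merge 43/223 + 55/223 → 98/223
merge 56/223 + 69/223 → 125/223
merge 98/223 + 125/223 → 1
L = 43/223 + 69/223 + 98/223 + 125/223 + 1 = 558/223 ≈ 2.502 bits/symbol.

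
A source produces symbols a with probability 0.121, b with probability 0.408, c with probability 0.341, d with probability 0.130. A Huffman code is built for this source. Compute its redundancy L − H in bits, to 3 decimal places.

0.035 bits

Entropy H = −Σ p log₂ p ≈ 1.8083 bits.
Huffman merges: 121/1000+13/100→251/1000; 251/1000+341/1000→74/125; 51/125+74/125→1. L = 1843/1000 ≈ 1.8430.
L − H = 1.8430 − 1.8083 = 0.035 bits.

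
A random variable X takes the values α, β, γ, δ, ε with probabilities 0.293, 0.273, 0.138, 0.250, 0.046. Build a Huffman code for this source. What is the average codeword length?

Repeatedly combine the two least-probable nodes; the expected code length is the sum of the merged weights.
merge 23/500 + 69/500 → 23/125
merge 23/125 + 1/4 → 217/500
merge 273/1000 + 293/1000 → 283/500
merge 217/500 + 283/500 → 1
L = 23/125 + 217/500 + 283/500 + 1 = 273/125 = 2.184 bits/symbol.

2.184 bits/symbol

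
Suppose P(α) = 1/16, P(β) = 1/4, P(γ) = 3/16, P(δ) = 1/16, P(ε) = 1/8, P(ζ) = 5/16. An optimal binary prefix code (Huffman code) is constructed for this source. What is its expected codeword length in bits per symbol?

Repeatedly combine the two least-probable nodes; the expected code length is the sum of the merged weights.
merge 1/16 + 1/16 → 1/8
merge 1/8 + 1/8 → 1/4
merge 3/16 + 1/4 → 7/16
merge 1/4 + 5/16 → 9/16
merge 7/16 + 9/16 → 1
L = 1/8 + 1/4 + 7/16 + 9/16 + 1 = 19/8 = 2.375 bits/symbol.

2.375 bits/symbol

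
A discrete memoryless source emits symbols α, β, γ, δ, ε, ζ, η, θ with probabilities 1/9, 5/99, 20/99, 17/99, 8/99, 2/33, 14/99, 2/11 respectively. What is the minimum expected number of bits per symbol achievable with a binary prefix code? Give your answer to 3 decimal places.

Repeatedly combine the two least-probable nodes; the expected code length is the sum of the merged weights.
merge 5/99 + 2/33 → 1/9
merge 8/99 + 1/9 → 19/99
merge 1/9 + 14/99 → 25/99
merge 17/99 + 2/11 → 35/99
merge 19/99 + 20/99 → 13/33
merge 25/99 + 35/99 → 20/33
merge 13/33 + 20/33 → 1
L = 1/9 + 19/99 + 25/99 + 35/99 + 13/33 + 20/33 + 1 = 32/11 ≈ 2.909 bits/symbol.

2.909 bits/symbol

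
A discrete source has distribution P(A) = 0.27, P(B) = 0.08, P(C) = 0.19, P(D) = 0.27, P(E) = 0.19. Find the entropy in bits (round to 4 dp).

H = −Σ pᵢ log₂ pᵢ.
−0.27·log₂(0.27) = 0.5100
−0.08·log₂(0.08) = 0.2915
−0.19·log₂(0.19) = 0.4552
−0.27·log₂(0.27) = 0.5100
−0.19·log₂(0.19) = 0.4552
Sum ≈ 2.2220 → 2.2220 bits.

2.2220 bits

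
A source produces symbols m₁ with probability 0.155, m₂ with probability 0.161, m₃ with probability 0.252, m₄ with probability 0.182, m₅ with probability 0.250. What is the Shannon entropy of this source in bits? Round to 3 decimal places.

H = −Σ pᵢ log₂ pᵢ.
−0.155·log₂(0.155) = 0.4169
−0.161·log₂(0.161) = 0.4242
−0.252·log₂(0.252) = 0.5011
−0.182·log₂(0.182) = 0.4474
−0.250·log₂(0.250) = 0.5000
Sum ≈ 2.2896 → 2.290 bits.

2.290 bits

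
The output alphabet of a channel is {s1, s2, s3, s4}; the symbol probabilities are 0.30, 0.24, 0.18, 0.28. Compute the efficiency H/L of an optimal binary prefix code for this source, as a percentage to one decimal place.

98.7%

Entropy H = −Σ p log₂ p ≈ 1.9748 bits.
Huffman merges: 9/50+6/25→21/50; 7/25+3/10→29/50; 21/50+29/50→1. L = 2 ≈ 2.0000.
Efficiency = H/L = 1.9748/2.0000 = 98.7%.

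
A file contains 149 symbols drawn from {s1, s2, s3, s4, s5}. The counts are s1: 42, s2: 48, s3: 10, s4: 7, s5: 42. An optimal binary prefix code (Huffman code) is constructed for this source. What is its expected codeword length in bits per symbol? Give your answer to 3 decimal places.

Probabilities are the counts divided by 149.
Repeatedly combine the two least-probable nodes; the expected code length is the sum of the merged weights.
merge 7/149 + 10/149 → 17/149
merge 17/149 + 42/149 → 59/149
merge 42/149 + 48/149 → 90/149
merge 59/149 + 90/149 → 1
L = 17/149 + 59/149 + 90/149 + 1 = 315/149 ≈ 2.114 bits/symbol.

2.114 bits/symbol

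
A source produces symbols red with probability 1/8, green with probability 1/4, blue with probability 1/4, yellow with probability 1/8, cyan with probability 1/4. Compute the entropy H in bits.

2.25 bits

Each probability is a power of 1/2, so log₂(1/p) is an integer.
H = Σ p·log₂(1/p) = 1/8·3 + 1/4·2 + 1/4·2 + 1/8·3 + 1/4·2 = 2.25 bits.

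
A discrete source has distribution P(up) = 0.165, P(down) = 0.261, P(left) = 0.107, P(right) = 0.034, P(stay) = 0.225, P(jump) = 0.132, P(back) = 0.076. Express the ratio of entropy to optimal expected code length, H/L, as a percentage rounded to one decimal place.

99.0%

Entropy H = −Σ p log₂ p ≈ 2.5979 bits.
Huffman merges: 17/500+19/250→11/100; 107/1000+11/100→217/1000; 33/250+33/200→297/1000; 217/1000+9/40→221/500; 261/1000+297/1000→279/500; 221/500+279/500→1. L = 328/125 ≈ 2.6240.
Efficiency = H/L = 2.5979/2.6240 = 99.0%.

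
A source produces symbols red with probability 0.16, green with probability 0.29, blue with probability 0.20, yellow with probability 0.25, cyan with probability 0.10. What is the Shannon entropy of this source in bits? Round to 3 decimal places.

H = −Σ pᵢ log₂ pᵢ.
−0.16·log₂(0.16) = 0.4230
−0.29·log₂(0.29) = 0.5179
−0.20·log₂(0.20) = 0.4644
−0.25·log₂(0.25) = 0.5000
−0.10·log₂(0.10) = 0.3322
Sum ≈ 2.2375 → 2.237 bits.

2.237 bits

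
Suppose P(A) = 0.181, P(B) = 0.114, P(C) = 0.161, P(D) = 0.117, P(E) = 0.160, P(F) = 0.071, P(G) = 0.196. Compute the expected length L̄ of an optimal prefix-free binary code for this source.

Repeatedly combine the two least-probable nodes; the expected code length is the sum of the merged weights.
merge 71/1000 + 57/500 → 37/200
merge 117/1000 + 4/25 → 277/1000
merge 161/1000 + 181/1000 → 171/500
merge 37/200 + 49/250 → 381/1000
merge 277/1000 + 171/500 → 619/1000
merge 381/1000 + 619/1000 → 1
L = 37/200 + 277/1000 + 171/500 + 381/1000 + 619/1000 + 1 = 701/250 = 2.804 bits/symbol.

2.804 bits/symbol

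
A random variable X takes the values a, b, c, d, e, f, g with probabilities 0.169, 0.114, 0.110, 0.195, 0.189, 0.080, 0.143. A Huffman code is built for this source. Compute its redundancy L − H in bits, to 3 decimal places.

Entropy H = −Σ p log₂ p ≈ 2.7478 bits.
Huffman merges: 2/25+11/100→19/100; 57/500+143/1000→257/1000; 169/1000+189/1000→179/500; 19/100+39/200→77/200; 257/1000+179/500→123/200; 77/200+123/200→1. L = 561/200 ≈ 2.8050.
L − H = 2.8050 − 2.7478 = 0.057 bits.

0.057 bits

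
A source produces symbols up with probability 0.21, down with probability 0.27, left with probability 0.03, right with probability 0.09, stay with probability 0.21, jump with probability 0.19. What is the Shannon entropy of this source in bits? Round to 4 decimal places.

2.3753 bits

H = −Σ pᵢ log₂ pᵢ.
−0.21·log₂(0.21) = 0.4728
−0.27·log₂(0.27) = 0.5100
−0.03·log₂(0.03) = 0.1518
−0.09·log₂(0.09) = 0.3127
−0.21·log₂(0.21) = 0.4728
−0.19·log₂(0.19) = 0.4552
Sum ≈ 2.3753 → 2.3753 bits.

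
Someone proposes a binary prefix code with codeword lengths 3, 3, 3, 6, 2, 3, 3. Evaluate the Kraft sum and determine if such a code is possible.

With common denominator 2^6 = 64: Σ 2^(−ℓᵢ) = 8/64 + 8/64 + 8/64 + 1/64 + 16/64 + 8/64 + 8/64 = 57/64 = 0.890625.
Kraft's inequality requires Σ ≤ 1; here Σ = 0.890625 ≤ 1, so such a prefix code exists.

0.890625; yes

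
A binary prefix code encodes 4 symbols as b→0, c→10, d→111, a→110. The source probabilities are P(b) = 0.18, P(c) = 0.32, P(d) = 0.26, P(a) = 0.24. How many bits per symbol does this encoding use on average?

L̄ = Σ pᵢ·ℓᵢ = 0.18·1 + 0.32·2 + 0.26·3 + 0.24·3 = 2.32 bits/symbol.

2.32 bits/symbol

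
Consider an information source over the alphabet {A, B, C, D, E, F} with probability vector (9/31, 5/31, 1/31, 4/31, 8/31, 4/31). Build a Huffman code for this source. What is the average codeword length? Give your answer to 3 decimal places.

2.452 bits/symbol

Repeatedly combine the two least-probable nodes; the expected code length is the sum of the merged weights.
merge 1/31 + 4/31 → 5/31
merge 4/31 + 5/31 → 9/31
merge 5/31 + 8/31 → 13/31
merge 9/31 + 9/31 → 18/31
merge 13/31 + 18/31 → 1
L = 5/31 + 9/31 + 13/31 + 18/31 + 1 = 76/31 ≈ 2.452 bits/symbol.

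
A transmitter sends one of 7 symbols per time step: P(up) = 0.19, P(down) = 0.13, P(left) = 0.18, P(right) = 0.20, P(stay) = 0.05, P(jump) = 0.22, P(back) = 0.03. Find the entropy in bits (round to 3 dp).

H = −Σ pᵢ log₂ pᵢ.
−0.19·log₂(0.19) = 0.4552
−0.13·log₂(0.13) = 0.3826
−0.18·log₂(0.18) = 0.4453
−0.20·log₂(0.20) = 0.4644
−0.05·log₂(0.05) = 0.2161
−0.22·log₂(0.22) = 0.4806
−0.03·log₂(0.03) = 0.1518
Sum ≈ 2.5960 → 2.596 bits.

2.596 bits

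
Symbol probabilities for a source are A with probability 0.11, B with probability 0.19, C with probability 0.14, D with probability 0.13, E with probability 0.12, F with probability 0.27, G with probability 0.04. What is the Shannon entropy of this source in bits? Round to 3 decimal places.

H = −Σ pᵢ log₂ pᵢ.
−0.11·log₂(0.11) = 0.3503
−0.19·log₂(0.19) = 0.4552
−0.14·log₂(0.14) = 0.3971
−0.13·log₂(0.13) = 0.3826
−0.12·log₂(0.12) = 0.3671
−0.27·log₂(0.27) = 0.5100
−0.04·log₂(0.04) = 0.1858
Sum ≈ 2.6481 → 2.648 bits.

2.648 bits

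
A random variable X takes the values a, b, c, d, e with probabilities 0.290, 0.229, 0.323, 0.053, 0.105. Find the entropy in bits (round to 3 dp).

2.098 bits

H = −Σ pᵢ log₂ pᵢ.
−0.290·log₂(0.290) = 0.5179
−0.229·log₂(0.229) = 0.4870
−0.323·log₂(0.323) = 0.5266
−0.053·log₂(0.053) = 0.2246
−0.105·log₂(0.105) = 0.3414
Sum ≈ 2.0975 → 2.098 bits.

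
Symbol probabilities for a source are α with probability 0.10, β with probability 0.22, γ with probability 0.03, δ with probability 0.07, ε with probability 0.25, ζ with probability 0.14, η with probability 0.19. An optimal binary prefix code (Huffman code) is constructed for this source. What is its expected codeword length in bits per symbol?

2.63 bits/symbol

Repeatedly combine the two least-probable nodes; the expected code length is the sum of the merged weights.
merge 3/100 + 7/100 → 1/10
merge 1/10 + 1/10 → 1/5
merge 7/50 + 19/100 → 33/100
merge 1/5 + 11/50 → 21/50
merge 1/4 + 33/100 → 29/50
merge 21/50 + 29/50 → 1
L = 1/10 + 1/5 + 33/100 + 21/50 + 29/50 + 1 = 263/100 = 2.63 bits/symbol.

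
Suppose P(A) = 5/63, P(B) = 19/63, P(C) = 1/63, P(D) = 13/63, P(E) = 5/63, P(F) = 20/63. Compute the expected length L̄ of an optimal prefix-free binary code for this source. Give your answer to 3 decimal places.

2.270 bits/symbol

Repeatedly combine the two least-probable nodes; the expected code length is the sum of the merged weights.
merge 1/63 + 5/63 → 2/21
merge 5/63 + 2/21 → 11/63
merge 11/63 + 13/63 → 8/21
merge 19/63 + 20/63 → 13/21
merge 8/21 + 13/21 → 1
L = 2/21 + 11/63 + 8/21 + 13/21 + 1 = 143/63 ≈ 2.270 bits/symbol.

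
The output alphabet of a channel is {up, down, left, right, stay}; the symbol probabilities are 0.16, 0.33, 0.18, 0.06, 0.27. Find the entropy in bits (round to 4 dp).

2.1497 bits

H = −Σ pᵢ log₂ pᵢ.
−0.16·log₂(0.16) = 0.4230
−0.33·log₂(0.33) = 0.5278
−0.18·log₂(0.18) = 0.4453
−0.06·log₂(0.06) = 0.2435
−0.27·log₂(0.27) = 0.5100
Sum ≈ 2.1497 → 2.1497 bits.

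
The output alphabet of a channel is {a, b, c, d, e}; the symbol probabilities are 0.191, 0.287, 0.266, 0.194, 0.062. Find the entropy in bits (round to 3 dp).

H = −Σ pᵢ log₂ pᵢ.
−0.191·log₂(0.191) = 0.4562
−0.287·log₂(0.287) = 0.5169
−0.266·log₂(0.266) = 0.5082
−0.194·log₂(0.194) = 0.4590
−0.062·log₂(0.062) = 0.2487
Sum ≈ 2.1889 → 2.189 bits.

2.189 bits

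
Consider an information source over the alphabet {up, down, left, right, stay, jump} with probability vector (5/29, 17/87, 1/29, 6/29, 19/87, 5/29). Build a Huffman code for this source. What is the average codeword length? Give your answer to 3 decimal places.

Repeatedly combine the two least-probable nodes; the expected code length is the sum of the merged weights.
merge 1/29 + 5/29 → 6/29
merge 5/29 + 17/87 → 32/87
merge 6/29 + 6/29 → 12/29
merge 19/87 + 32/87 → 17/29
merge 12/29 + 17/29 → 1
L = 6/29 + 32/87 + 12/29 + 17/29 + 1 = 224/87 ≈ 2.575 bits/symbol.

2.575 bits/symbol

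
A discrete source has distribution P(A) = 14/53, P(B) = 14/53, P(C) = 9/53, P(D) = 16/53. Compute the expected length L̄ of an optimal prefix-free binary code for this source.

Repeatedly combine the two least-probable nodes; the expected code length is the sum of the merged weights.
merge 9/53 + 14/53 → 23/53
merge 14/53 + 16/53 → 30/53
merge 23/53 + 30/53 → 1
L = 23/53 + 30/53 + 1 = 2 bits/symbol.

2 bits/symbol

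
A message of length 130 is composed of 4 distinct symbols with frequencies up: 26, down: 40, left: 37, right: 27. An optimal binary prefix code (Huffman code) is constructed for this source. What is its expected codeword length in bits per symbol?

Probabilities are the counts divided by 130.
Repeatedly combine the two least-probable nodes; the expected code length is the sum of the merged weights.
merge 1/5 + 27/130 → 53/130
merge 37/130 + 4/13 → 77/130
merge 53/130 + 77/130 → 1
L = 53/130 + 77/130 + 1 = 2 bits/symbol.

2 bits/symbol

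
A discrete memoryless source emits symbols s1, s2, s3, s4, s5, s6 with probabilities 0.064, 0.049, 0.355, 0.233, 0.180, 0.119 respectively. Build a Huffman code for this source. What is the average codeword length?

Repeatedly combine the two least-probable nodes; the expected code length is the sum of the merged weights.
merge 49/1000 + 8/125 → 113/1000
merge 113/1000 + 119/1000 → 29/125
merge 9/50 + 29/125 → 103/250
merge 233/1000 + 71/200 → 147/250
merge 103/250 + 147/250 → 1
L = 113/1000 + 29/125 + 103/250 + 147/250 + 1 = 469/200 = 2.345 bits/symbol.

2.345 bits/symbol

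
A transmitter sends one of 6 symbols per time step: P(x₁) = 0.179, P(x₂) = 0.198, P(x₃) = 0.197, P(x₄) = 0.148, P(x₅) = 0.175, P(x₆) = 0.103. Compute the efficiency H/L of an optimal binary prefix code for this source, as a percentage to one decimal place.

Entropy H = −Σ p log₂ p ≈ 2.5544 bits.
Huffman merges: 103/1000+37/250→251/1000; 7/40+179/1000→177/500; 197/1000+99/500→79/200; 251/1000+177/500→121/200; 79/200+121/200→1. L = 521/200 ≈ 2.6050.
Efficiency = H/L = 2.5544/2.6050 = 98.1%.

98.1%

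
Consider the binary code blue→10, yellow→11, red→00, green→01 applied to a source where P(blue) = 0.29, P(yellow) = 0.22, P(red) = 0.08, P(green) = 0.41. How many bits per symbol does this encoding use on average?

2 bits/symbol

L̄ = Σ pᵢ·ℓᵢ = 0.29·2 + 0.22·2 + 0.08·2 + 0.41·2 = 2 bits/symbol.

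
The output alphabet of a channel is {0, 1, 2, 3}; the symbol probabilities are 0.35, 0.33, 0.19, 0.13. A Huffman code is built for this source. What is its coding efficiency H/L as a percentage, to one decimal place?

Entropy H = −Σ p log₂ p ≈ 1.8958 bits.
Huffman merges: 13/100+19/100→8/25; 8/25+33/100→13/20; 7/20+13/20→1. L = 197/100 ≈ 1.9700.
Efficiency = H/L = 1.8958/1.9700 = 96.2%.

96.2%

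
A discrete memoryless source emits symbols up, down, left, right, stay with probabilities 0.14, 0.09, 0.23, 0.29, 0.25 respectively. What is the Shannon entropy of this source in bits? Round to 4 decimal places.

H = −Σ pᵢ log₂ pᵢ.
−0.14·log₂(0.14) = 0.3971
−0.09·log₂(0.09) = 0.3127
−0.23·log₂(0.23) = 0.4877
−0.29·log₂(0.29) = 0.5179
−0.25·log₂(0.25) = 0.5000
Sum ≈ 2.2153 → 2.2153 bits.

2.2153 bits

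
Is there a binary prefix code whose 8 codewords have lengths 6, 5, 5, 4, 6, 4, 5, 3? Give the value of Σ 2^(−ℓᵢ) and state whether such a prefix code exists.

0.375; yes

With common denominator 2^6 = 64: Σ 2^(−ℓᵢ) = 1/64 + 2/64 + 2/64 + 4/64 + 1/64 + 4/64 + 2/64 + 8/64 = 24/64 = 0.375.
Kraft's inequality requires Σ ≤ 1; here Σ = 0.375 ≤ 1, so such a prefix code exists.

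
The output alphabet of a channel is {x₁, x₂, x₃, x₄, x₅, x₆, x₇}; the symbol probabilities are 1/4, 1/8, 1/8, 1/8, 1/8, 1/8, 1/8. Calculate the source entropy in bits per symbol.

2.75 bits

Each probability is a power of 1/2, so log₂(1/p) is an integer.
H = Σ p·log₂(1/p) = 1/4·2 + 1/8·3 + 1/8·3 + 1/8·3 + 1/8·3 + 1/8·3 + 1/8·3 = 2.75 bits.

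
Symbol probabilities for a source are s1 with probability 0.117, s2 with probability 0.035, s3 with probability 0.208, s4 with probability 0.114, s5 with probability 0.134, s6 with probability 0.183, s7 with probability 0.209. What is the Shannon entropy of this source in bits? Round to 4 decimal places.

2.6687 bits

H = −Σ pᵢ log₂ pᵢ.
−0.117·log₂(0.117) = 0.3622
−0.035·log₂(0.035) = 0.1693
−0.208·log₂(0.208) = 0.4712
−0.114·log₂(0.114) = 0.3571
−0.134·log₂(0.134) = 0.3886
−0.183·log₂(0.183) = 0.4484
−0.209·log₂(0.209) = 0.4720
Sum ≈ 2.6687 → 2.6687 bits.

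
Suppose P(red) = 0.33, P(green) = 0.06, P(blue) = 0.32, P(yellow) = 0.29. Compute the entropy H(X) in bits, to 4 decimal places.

1.8153 bits

H = −Σ pᵢ log₂ pᵢ.
−0.33·log₂(0.33) = 0.5278
−0.06·log₂(0.06) = 0.2435
−0.32·log₂(0.32) = 0.5260
−0.29·log₂(0.29) = 0.5179
Sum ≈ 1.8153 → 1.8153 bits.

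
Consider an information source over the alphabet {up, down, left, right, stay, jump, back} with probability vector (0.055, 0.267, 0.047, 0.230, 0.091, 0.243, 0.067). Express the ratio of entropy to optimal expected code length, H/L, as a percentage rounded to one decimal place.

99.4%

Entropy H = −Σ p log₂ p ≈ 2.5057 bits.
Huffman merges: 47/1000+11/200→51/500; 67/1000+91/1000→79/500; 51/500+79/500→13/50; 23/100+243/1000→473/1000; 13/50+267/1000→527/1000; 473/1000+527/1000→1. L = 63/25 ≈ 2.5200.
Efficiency = H/L = 2.5057/2.5200 = 99.4%.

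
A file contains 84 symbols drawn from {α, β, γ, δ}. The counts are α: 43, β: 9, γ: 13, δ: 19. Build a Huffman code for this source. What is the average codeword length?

Probabilities are the counts divided by 84.
Repeatedly combine the two least-probable nodes; the expected code length is the sum of the merged weights.
merge 3/28 + 13/84 → 11/42
merge 19/84 + 11/42 → 41/84
merge 41/84 + 43/84 → 1
L = 11/42 + 41/84 + 1 = 7/4 = 1.75 bits/symbol.

1.75 bits/symbol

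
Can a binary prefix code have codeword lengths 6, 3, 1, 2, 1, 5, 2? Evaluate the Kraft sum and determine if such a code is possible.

With common denominator 2^6 = 64: Σ 2^(−ℓᵢ) = 1/64 + 8/64 + 32/64 + 16/64 + 32/64 + 2/64 + 16/64 = 107/64 = 1.671875.
Kraft's inequality requires Σ ≤ 1; here Σ = 1.671875 > 1, so no such prefix code exists.

1.671875; no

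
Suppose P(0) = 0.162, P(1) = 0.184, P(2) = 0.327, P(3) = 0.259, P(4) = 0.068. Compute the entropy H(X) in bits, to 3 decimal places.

H = −Σ pᵢ log₂ pᵢ.
−0.162·log₂(0.162) = 0.4254
−0.184·log₂(0.184) = 0.4494
−0.327·log₂(0.327) = 0.5273
−0.259·log₂(0.259) = 0.5048
−0.068·log₂(0.068) = 0.2637
Sum ≈ 2.1706 → 2.171 bits.

2.171 bits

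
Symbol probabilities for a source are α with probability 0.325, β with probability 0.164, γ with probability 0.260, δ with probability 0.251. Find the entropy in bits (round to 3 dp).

1.961 bits

H = −Σ pᵢ log₂ pᵢ.
−0.325·log₂(0.325) = 0.5270
−0.164·log₂(0.164) = 0.4278
−0.260·log₂(0.260) = 0.5053
−0.251·log₂(0.251) = 0.5006
Sum ≈ 1.9606 → 1.961 bits.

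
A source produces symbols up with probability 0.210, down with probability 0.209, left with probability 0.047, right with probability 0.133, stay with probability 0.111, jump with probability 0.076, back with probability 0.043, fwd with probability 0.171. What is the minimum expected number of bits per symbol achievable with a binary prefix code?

Repeatedly combine the two least-probable nodes; the expected code length is the sum of the merged weights.
merge 43/1000 + 47/1000 → 9/100
merge 19/250 + 9/100 → 83/500
merge 111/1000 + 133/1000 → 61/250
merge 83/500 + 171/1000 → 337/1000
merge 209/1000 + 21/100 → 419/1000
merge 61/250 + 337/1000 → 581/1000
merge 419/1000 + 581/1000 → 1
L = 9/100 + 83/500 + 61/250 + 337/1000 + 419/1000 + 581/1000 + 1 = 2837/1000 = 2.837 bits/symbol.

2.837 bits/symbol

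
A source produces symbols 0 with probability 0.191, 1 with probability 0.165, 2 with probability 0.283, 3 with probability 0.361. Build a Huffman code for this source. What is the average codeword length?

1.995 bits/symbol

Repeatedly combine the two least-probable nodes; the expected code length is the sum of the merged weights.
merge 33/200 + 191/1000 → 89/250
merge 283/1000 + 89/250 → 639/1000
merge 361/1000 + 639/1000 → 1
L = 89/250 + 639/1000 + 1 = 399/200 = 1.995 bits/symbol.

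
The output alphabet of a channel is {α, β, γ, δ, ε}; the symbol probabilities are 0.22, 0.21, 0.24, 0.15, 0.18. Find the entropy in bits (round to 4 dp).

H = −Σ pᵢ log₂ pᵢ.
−0.22·log₂(0.22) = 0.4806
−0.21·log₂(0.21) = 0.4728
−0.24·log₂(0.24) = 0.4941
−0.15·log₂(0.15) = 0.4105
−0.18·log₂(0.18) = 0.4453
Sum ≈ 2.3034 → 2.3034 bits.

2.3034 bits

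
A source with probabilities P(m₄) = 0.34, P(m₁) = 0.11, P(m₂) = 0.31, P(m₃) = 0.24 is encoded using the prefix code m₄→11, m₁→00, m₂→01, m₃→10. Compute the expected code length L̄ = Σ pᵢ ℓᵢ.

L̄ = Σ pᵢ·ℓᵢ = 0.34·2 + 0.11·2 + 0.31·2 + 0.24·2 = 2 bits/symbol.

2 bits/symbol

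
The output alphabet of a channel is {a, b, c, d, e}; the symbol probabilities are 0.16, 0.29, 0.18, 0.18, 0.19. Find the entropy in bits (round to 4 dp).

H = −Σ pᵢ log₂ pᵢ.
−0.16·log₂(0.16) = 0.4230
−0.29·log₂(0.29) = 0.5179
−0.18·log₂(0.18) = 0.4453
−0.18·log₂(0.18) = 0.4453
−0.19·log₂(0.19) = 0.4552
Sum ≈ 2.2868 → 2.2868 bits.

2.2868 bits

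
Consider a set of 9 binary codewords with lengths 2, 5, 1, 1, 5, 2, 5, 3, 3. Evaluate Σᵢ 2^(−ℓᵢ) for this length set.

1.84375

With common denominator 2^5 = 32: Σ 2^(−ℓᵢ) = 8/32 + 1/32 + 16/32 + 16/32 + 1/32 + 8/32 + 1/32 + 4/32 + 4/32 = 59/32 = 1.84375.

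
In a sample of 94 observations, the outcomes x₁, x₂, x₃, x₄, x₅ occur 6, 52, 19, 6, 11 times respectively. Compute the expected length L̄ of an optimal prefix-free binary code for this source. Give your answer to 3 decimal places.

1.819 bits/symbol

Probabilities are the counts divided by 94.
Repeatedly combine the two least-probable nodes; the expected code length is the sum of the merged weights.
merge 3/47 + 3/47 → 6/47
merge 11/94 + 6/47 → 23/94
merge 19/94 + 23/94 → 21/47
merge 21/47 + 26/47 → 1
L = 6/47 + 23/94 + 21/47 + 1 = 171/94 ≈ 1.819 bits/symbol.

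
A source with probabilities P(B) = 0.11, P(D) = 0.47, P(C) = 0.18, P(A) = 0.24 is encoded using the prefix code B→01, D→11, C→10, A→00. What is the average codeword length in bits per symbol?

2 bits/symbol

L̄ = Σ pᵢ·ℓᵢ = 0.11·2 + 0.47·2 + 0.18·2 + 0.24·2 = 2 bits/symbol.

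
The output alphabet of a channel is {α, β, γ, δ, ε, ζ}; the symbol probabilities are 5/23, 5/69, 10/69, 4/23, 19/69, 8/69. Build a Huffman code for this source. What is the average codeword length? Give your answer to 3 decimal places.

Repeatedly combine the two least-probable nodes; the expected code length is the sum of the merged weights.
merge 5/69 + 8/69 → 13/69
merge 10/69 + 4/23 → 22/69
merge 13/69 + 5/23 → 28/69
merge 19/69 + 22/69 → 41/69
merge 28/69 + 41/69 → 1
L = 13/69 + 22/69 + 28/69 + 41/69 + 1 = 173/69 ≈ 2.507 bits/symbol.

2.507 bits/symbol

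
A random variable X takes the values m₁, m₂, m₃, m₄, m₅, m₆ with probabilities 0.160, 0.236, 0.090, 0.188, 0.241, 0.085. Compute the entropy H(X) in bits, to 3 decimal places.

H = −Σ pᵢ log₂ pᵢ.
−0.160·log₂(0.160) = 0.4230
−0.236·log₂(0.236) = 0.4916
−0.090·log₂(0.090) = 0.3127
−0.188·log₂(0.188) = 0.4533
−0.241·log₂(0.241) = 0.4947
−0.085·log₂(0.085) = 0.3023
Sum ≈ 2.4776 → 2.478 bits.

2.478 bits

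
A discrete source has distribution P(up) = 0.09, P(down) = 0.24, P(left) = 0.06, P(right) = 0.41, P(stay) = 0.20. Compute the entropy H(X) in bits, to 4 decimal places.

2.0421 bits

H = −Σ pᵢ log₂ pᵢ.
−0.09·log₂(0.09) = 0.3127
−0.24·log₂(0.24) = 0.4941
−0.06·log₂(0.06) = 0.2435
−0.41·log₂(0.41) = 0.5274
−0.20·log₂(0.20) = 0.4644
Sum ≈ 2.0421 → 2.0421 bits.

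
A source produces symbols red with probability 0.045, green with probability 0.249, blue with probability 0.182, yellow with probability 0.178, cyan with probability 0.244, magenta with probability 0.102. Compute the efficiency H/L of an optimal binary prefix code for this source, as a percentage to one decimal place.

Entropy H = −Σ p log₂ p ≈ 2.4238 bits.
Huffman merges: 9/200+51/500→147/1000; 147/1000+89/500→13/40; 91/500+61/250→213/500; 249/1000+13/40→287/500; 213/500+287/500→1. L = 309/125 ≈ 2.4720.
Efficiency = H/L = 2.4238/2.4720 = 98.1%.

98.1%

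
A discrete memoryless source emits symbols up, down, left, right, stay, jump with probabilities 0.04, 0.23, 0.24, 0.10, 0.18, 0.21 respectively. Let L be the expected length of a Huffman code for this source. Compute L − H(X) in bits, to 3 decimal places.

Entropy H = −Σ p log₂ p ≈ 2.4179 bits.
Huffman merges: 1/25+1/10→7/50; 7/50+9/50→8/25; 21/100+23/100→11/25; 6/25+8/25→14/25; 11/25+14/25→1. L = 123/50 ≈ 2.4600.
L − H = 2.4600 − 2.4179 = 0.042 bits.

0.042 bits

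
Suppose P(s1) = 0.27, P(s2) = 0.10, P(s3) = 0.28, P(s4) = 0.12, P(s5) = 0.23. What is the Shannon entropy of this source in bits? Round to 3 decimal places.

H = −Σ pᵢ log₂ pᵢ.
−0.27·log₂(0.27) = 0.5100
−0.10·log₂(0.10) = 0.3322
−0.28·log₂(0.28) = 0.5142
−0.12·log₂(0.12) = 0.3671
−0.23·log₂(0.23) = 0.4877
Sum ≈ 2.2112 → 2.211 bits.

2.211 bits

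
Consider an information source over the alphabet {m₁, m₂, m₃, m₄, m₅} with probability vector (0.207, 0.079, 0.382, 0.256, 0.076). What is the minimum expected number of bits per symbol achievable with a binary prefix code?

Repeatedly combine the two least-probable nodes; the expected code length is the sum of the merged weights.
merge 19/250 + 79/1000 → 31/200
merge 31/200 + 207/1000 → 181/500
merge 32/125 + 181/500 → 309/500
merge 191/500 + 309/500 → 1
L = 31/200 + 181/500 + 309/500 + 1 = 427/200 = 2.135 bits/symbol.

2.135 bits/symbol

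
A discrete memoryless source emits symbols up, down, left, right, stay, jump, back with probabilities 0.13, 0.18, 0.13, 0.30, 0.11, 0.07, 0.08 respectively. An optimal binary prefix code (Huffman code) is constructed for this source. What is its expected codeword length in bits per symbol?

Repeatedly combine the two least-probable nodes; the expected code length is the sum of the merged weights.
merge 7/100 + 2/25 → 3/20
merge 11/100 + 13/100 → 6/25
merge 13/100 + 3/20 → 7/25
merge 9/50 + 6/25 → 21/50
merge 7/25 + 3/10 → 29/50
merge 21/50 + 29/50 → 1
L = 3/20 + 6/25 + 7/25 + 21/50 + 29/50 + 1 = 267/100 = 2.67 bits/symbol.

2.67 bits/symbol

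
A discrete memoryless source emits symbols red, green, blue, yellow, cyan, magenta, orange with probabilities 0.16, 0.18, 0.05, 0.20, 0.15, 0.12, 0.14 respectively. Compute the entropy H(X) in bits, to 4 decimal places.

2.7235 bits

H = −Σ pᵢ log₂ pᵢ.
−0.16·log₂(0.16) = 0.4230
−0.18·log₂(0.18) = 0.4453
−0.05·log₂(0.05) = 0.2161
−0.20·log₂(0.20) = 0.4644
−0.15·log₂(0.15) = 0.4105
−0.12·log₂(0.12) = 0.3671
−0.14·log₂(0.14) = 0.3971
Sum ≈ 2.7235 → 2.7235 bits.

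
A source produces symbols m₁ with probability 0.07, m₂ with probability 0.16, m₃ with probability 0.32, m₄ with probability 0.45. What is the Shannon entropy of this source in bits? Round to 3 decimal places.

H = −Σ pᵢ log₂ pᵢ.
−0.07·log₂(0.07) = 0.2686
−0.16·log₂(0.16) = 0.4230
−0.32·log₂(0.32) = 0.5260
−0.45·log₂(0.45) = 0.5184
Sum ≈ 1.7360 → 1.736 bits.

1.736 bits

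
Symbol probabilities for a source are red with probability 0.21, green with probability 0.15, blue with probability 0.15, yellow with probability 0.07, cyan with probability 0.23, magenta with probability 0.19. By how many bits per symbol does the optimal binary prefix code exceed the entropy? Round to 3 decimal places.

Entropy H = −Σ p log₂ p ≈ 2.5054 bits.
Huffman merges: 7/100+3/20→11/50; 3/20+19/100→17/50; 21/100+11/50→43/100; 23/100+17/50→57/100; 43/100+57/100→1. L = 64/25 ≈ 2.5600.
L − H = 2.5600 − 2.5054 = 0.055 bits.

0.055 bits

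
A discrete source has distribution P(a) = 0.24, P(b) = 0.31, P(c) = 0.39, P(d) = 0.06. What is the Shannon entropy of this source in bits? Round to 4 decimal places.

1.7913 bits

H = −Σ pᵢ log₂ pᵢ.
−0.24·log₂(0.24) = 0.4941
−0.31·log₂(0.31) = 0.5238
−0.39·log₂(0.39) = 0.5298
−0.06·log₂(0.06) = 0.2435
Sum ≈ 1.7913 → 1.7913 bits.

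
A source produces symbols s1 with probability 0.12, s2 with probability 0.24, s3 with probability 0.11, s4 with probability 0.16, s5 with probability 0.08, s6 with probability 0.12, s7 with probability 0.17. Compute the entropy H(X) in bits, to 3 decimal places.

H = −Σ pᵢ log₂ pᵢ.
−0.12·log₂(0.12) = 0.3671
−0.24·log₂(0.24) = 0.4941
−0.11·log₂(0.11) = 0.3503
−0.16·log₂(0.16) = 0.4230
−0.08·log₂(0.08) = 0.2915
−0.12·log₂(0.12) = 0.3671
−0.17·log₂(0.17) = 0.4346
Sum ≈ 2.7277 → 2.728 bits.

2.728 bits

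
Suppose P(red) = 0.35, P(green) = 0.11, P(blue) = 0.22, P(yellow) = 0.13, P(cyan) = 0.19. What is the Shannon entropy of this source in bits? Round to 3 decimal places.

2.199 bits

H = −Σ pᵢ log₂ pᵢ.
−0.35·log₂(0.35) = 0.5301
−0.11·log₂(0.11) = 0.3503
−0.22·log₂(0.22) = 0.4806
−0.13·log₂(0.13) = 0.3826
−0.19·log₂(0.19) = 0.4552
Sum ≈ 2.1988 → 2.199 bits.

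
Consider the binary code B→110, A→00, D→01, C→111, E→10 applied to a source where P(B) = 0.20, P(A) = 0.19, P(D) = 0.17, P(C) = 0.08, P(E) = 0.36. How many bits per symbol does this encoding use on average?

L̄ = Σ pᵢ·ℓᵢ = 0.20·3 + 0.19·2 + 0.17·2 + 0.08·3 + 0.36·2 = 2.28 bits/symbol.

2.28 bits/symbol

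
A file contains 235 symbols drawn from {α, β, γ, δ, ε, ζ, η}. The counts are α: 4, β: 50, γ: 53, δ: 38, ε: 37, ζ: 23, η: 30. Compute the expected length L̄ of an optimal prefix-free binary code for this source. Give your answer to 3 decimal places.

Probabilities are the counts divided by 235.
Repeatedly combine the two least-probable nodes; the expected code length is the sum of the merged weights.
merge 4/235 + 23/235 → 27/235
merge 27/235 + 6/47 → 57/235
merge 37/235 + 38/235 → 15/47
merge 10/47 + 53/235 → 103/235
merge 57/235 + 15/47 → 132/235
merge 103/235 + 132/235 → 1
L = 27/235 + 57/235 + 15/47 + 103/235 + 132/235 + 1 = 629/235 ≈ 2.677 bits/symbol.

2.677 bits/symbol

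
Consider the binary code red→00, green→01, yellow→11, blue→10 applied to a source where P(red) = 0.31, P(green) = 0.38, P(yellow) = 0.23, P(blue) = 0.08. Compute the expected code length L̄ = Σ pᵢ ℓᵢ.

L̄ = Σ pᵢ·ℓᵢ = 0.31·2 + 0.38·2 + 0.23·2 + 0.08·2 = 2 bits/symbol.

2 bits/symbol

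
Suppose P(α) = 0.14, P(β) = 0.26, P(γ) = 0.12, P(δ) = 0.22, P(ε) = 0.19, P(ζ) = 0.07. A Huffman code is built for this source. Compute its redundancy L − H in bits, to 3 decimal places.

Entropy H = −Σ p log₂ p ≈ 2.4738 bits.
Huffman merges: 7/100+3/25→19/100; 7/50+19/100→33/100; 19/100+11/50→41/100; 13/50+33/100→59/100; 41/100+59/100→1. L = 63/25 ≈ 2.5200.
L − H = 2.5200 − 2.4738 = 0.046 bits.

0.046 bits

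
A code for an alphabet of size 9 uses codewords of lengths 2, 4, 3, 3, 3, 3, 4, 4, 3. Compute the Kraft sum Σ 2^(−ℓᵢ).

1.0625

With common denominator 2^4 = 16: Σ 2^(−ℓᵢ) = 4/16 + 1/16 + 2/16 + 2/16 + 2/16 + 2/16 + 1/16 + 1/16 + 2/16 = 17/16 = 1.0625.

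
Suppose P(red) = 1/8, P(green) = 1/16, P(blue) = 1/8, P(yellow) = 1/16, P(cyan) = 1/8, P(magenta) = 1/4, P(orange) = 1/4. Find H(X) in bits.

2.625 bits

Each probability is a power of 1/2, so log₂(1/p) is an integer.
H = Σ p·log₂(1/p) = 1/8·3 + 1/16·4 + 1/8·3 + 1/16·4 + 1/8·3 + 1/4·2 + 1/4·2 = 2.625 bits.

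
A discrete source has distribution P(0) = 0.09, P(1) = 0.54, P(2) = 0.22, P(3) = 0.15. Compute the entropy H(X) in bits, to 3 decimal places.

1.684 bits

H = −Σ pᵢ log₂ pᵢ.
−0.09·log₂(0.09) = 0.3127
−0.54·log₂(0.54) = 0.4800
−0.22·log₂(0.22) = 0.4806
−0.15·log₂(0.15) = 0.4105
Sum ≈ 1.6838 → 1.684 bits.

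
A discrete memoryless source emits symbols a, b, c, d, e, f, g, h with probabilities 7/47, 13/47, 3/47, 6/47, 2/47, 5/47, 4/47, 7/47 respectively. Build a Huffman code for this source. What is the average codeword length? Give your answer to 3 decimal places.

Repeatedly combine the two least-probable nodes; the expected code length is the sum of the merged weights.
merge 2/47 + 3/47 → 5/47
merge 4/47 + 5/47 → 9/47
merge 5/47 + 6/47 → 11/47
merge 7/47 + 7/47 → 14/47
merge 9/47 + 11/47 → 20/47
merge 13/47 + 14/47 → 27/47
merge 20/47 + 27/47 → 1
L = 5/47 + 9/47 + 11/47 + 14/47 + 20/47 + 27/47 + 1 = 133/47 ≈ 2.830 bits/symbol.

2.830 bits/symbol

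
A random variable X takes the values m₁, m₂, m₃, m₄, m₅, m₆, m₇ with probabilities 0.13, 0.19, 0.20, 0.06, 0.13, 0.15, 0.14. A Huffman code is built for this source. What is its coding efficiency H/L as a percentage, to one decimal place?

Entropy H = −Σ p log₂ p ≈ 2.7361 bits.
Huffman merges: 3/50+13/100→19/100; 13/100+7/50→27/100; 3/20+19/100→17/50; 19/100+1/5→39/100; 27/100+17/50→61/100; 39/100+61/100→1. L = 14/5 ≈ 2.8000.
Efficiency = H/L = 2.7361/2.8000 = 97.7%.

97.7%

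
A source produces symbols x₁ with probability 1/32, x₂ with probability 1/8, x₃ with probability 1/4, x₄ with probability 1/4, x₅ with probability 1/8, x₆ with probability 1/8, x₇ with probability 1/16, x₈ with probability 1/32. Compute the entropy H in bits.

2.6875 bits

Each probability is a power of 1/2, so log₂(1/p) is an integer.
H = Σ p·log₂(1/p) = 1/32·5 + 1/8·3 + 1/4·2 + 1/4·2 + 1/8·3 + 1/8·3 + 1/16·4 + 1/32·5 = 2.6875 bits.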